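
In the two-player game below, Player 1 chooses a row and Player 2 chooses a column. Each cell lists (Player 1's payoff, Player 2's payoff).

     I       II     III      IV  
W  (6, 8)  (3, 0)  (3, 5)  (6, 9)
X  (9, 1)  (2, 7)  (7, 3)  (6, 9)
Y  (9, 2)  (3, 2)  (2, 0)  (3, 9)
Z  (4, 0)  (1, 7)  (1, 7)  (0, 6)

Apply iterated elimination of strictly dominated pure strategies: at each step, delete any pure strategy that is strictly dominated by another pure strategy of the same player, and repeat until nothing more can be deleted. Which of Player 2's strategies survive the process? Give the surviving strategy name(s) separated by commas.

Row Z is eliminated: W beats it against every remaining column (I: 6>4, II: 3>1, III: 3>1, IV: 6>0).
Column I is eliminated: IV beats it against every remaining row (W: 9>8, X: 9>1, Y: 9>2).
Player 2's strategy II is strictly dominated by IV (W: 9>0, X: 9>7, Y: 9>2) and is removed.
Row Y is eliminated: W beats it against every remaining column (III: 3>2, IV: 6>3).
Column III is eliminated: IV beats it against every remaining row (W: 9>5, X: 9>3).
Among the remaining strategies, none is strictly dominated by another pure strategy of the same player, so the elimination stops.
Surviving strategies — Player 1: {W, X}; Player 2: {IV}.

IV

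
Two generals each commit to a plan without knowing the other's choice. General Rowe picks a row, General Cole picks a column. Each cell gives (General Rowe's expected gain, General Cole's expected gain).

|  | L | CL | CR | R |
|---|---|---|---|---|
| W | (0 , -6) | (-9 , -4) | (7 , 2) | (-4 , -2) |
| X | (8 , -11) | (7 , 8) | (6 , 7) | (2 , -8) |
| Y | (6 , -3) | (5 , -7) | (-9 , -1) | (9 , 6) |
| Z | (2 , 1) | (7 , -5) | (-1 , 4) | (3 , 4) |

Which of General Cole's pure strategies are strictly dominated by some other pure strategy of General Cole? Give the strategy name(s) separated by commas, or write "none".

L

CR strictly dominates L — W: 2>-6, X: 7>-11, Y: -1>-3, Z: 4>1.
Nothing dominates CL: L at W (-4>-6); CR at X (8>7); R at X (8>-8).
CR: no other strategy beats it everywhere (L at W (2>-6); CL at W (2>-4); R at W (2>-2)).
R is not dominated — it holds its own against L at W (-2>-6); CL at W (-2>-4); CR at Y (6>-1).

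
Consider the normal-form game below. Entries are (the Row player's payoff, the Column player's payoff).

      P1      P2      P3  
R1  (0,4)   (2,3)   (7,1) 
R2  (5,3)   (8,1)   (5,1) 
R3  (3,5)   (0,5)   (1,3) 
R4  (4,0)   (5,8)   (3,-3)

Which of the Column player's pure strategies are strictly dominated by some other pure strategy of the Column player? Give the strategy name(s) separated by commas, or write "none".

P1 is not dominated — it holds its own against P2 at R1 (4>3); P3 at R1 (4>1).
Nothing dominates P2: P1 at R3 (5=5); P3 at R1 (3>1).
P1 strictly dominates P3 — R1: 4>1, R2: 3>1, R3: 5>3, R4: 0>-3.

P3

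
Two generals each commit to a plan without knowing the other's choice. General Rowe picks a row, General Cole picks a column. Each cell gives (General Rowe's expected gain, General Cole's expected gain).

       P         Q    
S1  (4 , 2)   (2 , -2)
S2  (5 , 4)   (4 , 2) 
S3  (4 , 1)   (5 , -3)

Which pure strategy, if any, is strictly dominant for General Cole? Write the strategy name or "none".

P vs Q: S1: 2>-2, S2: 4>2, S3: 1>-3.
P strictly beats every other strategy against every opponent action, so it is strictly dominant.

P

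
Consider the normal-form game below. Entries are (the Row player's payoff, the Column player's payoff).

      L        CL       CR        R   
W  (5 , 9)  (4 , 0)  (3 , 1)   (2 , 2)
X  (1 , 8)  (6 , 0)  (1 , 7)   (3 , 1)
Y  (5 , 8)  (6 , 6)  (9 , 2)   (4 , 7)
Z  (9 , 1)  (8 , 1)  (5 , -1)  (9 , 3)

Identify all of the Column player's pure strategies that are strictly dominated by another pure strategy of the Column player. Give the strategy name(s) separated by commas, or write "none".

CL, CR

L: no other strategy beats it everywhere (CL at W (9>0); CR at W (9>1); R at W (9>2)).
R strictly dominates CL — W: 2>0, X: 1>0, Y: 7>6, Z: 3>1.
CR: dominated, since L does at least as well everywhere (W: 9>1, X: 8>7, Y: 8>2, Z: 1>-1).
R: no other strategy beats it everywhere (L at Z (3>1); CL at W (2>0); CR at W (2>1)).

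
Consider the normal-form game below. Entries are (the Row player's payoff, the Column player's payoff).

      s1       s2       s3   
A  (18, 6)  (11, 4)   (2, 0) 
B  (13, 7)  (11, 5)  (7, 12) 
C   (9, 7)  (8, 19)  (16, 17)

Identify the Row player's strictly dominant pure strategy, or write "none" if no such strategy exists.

none

A fails to dominate B at s2 (11=11).
B fails to dominate A at s1 (13<18).
C fails to dominate A at s1 (9<18).
No single strategy dominates all the others.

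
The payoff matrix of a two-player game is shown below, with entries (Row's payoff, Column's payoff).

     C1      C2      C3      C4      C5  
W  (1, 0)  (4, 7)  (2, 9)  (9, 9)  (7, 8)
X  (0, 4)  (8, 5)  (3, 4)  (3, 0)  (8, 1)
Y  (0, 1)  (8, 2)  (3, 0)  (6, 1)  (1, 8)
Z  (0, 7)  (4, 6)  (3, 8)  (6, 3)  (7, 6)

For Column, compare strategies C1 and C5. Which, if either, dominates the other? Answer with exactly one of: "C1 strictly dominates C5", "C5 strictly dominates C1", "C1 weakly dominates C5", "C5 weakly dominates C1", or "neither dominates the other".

C1's payoffs vs C5's, by Row's action — W: 0<8, X: 4>1, Y: 1<8, Z: 7>6.
C1 does better at X, Z but worse at W, Y; neither strategy dominates the other.

neither dominates the other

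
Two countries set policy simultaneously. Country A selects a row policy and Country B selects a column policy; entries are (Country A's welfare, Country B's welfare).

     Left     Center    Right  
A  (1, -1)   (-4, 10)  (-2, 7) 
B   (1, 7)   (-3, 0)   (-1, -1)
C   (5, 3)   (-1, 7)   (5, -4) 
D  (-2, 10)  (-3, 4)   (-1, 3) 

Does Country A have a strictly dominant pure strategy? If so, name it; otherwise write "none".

C

C vs A: Left: 5>1, Center: -1>-4, Right: 5>-2.
C vs B: Left: 5>1, Center: -1>-3, Right: 5>-1.
C vs D: Left: 5>-2, Center: -1>-3, Right: 5>-1.
C strictly beats every other strategy against every opponent action, so it is strictly dominant.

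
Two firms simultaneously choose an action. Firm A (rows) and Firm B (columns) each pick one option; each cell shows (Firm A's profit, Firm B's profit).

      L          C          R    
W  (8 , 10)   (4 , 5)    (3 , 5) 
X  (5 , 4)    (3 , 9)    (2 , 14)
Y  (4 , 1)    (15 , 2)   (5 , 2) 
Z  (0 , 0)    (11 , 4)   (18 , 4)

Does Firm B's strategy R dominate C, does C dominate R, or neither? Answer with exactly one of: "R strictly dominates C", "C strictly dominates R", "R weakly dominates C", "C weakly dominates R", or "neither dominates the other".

R's payoffs vs C's, by Firm A's action — W: 5=5, X: 14>9, Y: 2=2, Z: 4=4.
R is at least as good everywhere and strictly better somewhere (tied only at W, Y, Z), so R weakly but not strictly dominates C.

R weakly dominates C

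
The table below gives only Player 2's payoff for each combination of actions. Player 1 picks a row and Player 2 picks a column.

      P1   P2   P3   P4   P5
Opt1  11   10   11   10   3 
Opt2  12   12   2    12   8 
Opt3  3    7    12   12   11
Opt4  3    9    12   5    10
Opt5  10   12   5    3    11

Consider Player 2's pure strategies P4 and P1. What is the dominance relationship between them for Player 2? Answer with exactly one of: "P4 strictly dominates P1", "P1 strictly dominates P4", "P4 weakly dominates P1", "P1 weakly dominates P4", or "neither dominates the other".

neither dominates the other

Compare P4 to P1 across every action of Player 1: Opt1: 10<11, Opt2: 12=12, Opt3: 12>3, Opt4: 5>3, Opt5: 3<10.
P4 does better at Opt3, Opt4 but worse at Opt1, Opt5; neither strategy dominates the other.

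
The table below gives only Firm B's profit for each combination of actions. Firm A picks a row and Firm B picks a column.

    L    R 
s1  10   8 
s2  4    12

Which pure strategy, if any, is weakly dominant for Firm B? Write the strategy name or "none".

L fails to dominate R at s2 (4<12).
R fails to dominate L at s1 (8<10).
No single strategy dominates all the others.

none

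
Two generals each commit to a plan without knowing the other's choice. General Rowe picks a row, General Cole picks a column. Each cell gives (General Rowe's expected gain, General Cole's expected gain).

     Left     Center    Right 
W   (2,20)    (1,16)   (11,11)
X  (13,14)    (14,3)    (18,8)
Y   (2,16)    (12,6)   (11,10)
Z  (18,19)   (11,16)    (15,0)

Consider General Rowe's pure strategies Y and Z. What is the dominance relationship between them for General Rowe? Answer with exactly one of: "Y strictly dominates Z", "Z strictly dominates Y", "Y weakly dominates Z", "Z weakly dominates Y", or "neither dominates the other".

Y's payoffs vs Z's, by General Cole's action — Left: 2<18, Center: 12>11, Right: 11<15.
Y does better at Center but worse at Left, Right; neither strategy dominates the other.

neither dominates the other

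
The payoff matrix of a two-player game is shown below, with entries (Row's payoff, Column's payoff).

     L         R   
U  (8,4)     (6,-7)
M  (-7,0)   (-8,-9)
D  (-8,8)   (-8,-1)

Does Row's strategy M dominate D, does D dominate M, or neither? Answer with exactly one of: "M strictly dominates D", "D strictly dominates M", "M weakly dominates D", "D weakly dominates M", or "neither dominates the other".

M's payoffs vs D's, by Column's action — L: -7>-8, R: -8=-8.
M is at least as good everywhere and strictly better somewhere (tied only at R), so M weakly but not strictly dominates D.

M weakly dominates D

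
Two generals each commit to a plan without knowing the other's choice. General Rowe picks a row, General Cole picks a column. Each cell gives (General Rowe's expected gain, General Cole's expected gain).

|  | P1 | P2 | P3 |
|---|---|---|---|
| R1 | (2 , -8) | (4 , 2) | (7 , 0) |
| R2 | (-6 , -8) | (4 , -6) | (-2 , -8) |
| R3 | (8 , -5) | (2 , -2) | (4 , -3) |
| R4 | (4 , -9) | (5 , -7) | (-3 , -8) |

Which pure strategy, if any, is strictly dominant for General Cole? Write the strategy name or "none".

P2 vs P1: R1: 2>-8, R2: -6>-8, R3: -2>-5, R4: -7>-9.
P2 vs P3: R1: 2>0, R2: -6>-8, R3: -2>-3, R4: -7>-8.
P2 strictly beats every other strategy against every opponent action, so it is strictly dominant.

P2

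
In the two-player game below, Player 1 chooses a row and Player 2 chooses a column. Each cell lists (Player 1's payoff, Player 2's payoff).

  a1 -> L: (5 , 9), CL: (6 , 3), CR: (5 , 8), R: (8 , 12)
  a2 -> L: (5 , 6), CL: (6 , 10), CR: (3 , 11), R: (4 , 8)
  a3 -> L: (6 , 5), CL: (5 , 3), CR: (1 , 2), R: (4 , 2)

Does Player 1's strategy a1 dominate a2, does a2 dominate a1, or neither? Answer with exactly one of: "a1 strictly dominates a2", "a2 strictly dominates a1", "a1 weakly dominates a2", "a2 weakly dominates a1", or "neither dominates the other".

a1 weakly dominates a2

Compare a1 to a2 across each opponent action: L: 5=5, CL: 6=6, CR: 5>3, R: 8>4.
a1 is at least as good everywhere and strictly better somewhere (tied only at L, CL), so a1 weakly but not strictly dominates a2.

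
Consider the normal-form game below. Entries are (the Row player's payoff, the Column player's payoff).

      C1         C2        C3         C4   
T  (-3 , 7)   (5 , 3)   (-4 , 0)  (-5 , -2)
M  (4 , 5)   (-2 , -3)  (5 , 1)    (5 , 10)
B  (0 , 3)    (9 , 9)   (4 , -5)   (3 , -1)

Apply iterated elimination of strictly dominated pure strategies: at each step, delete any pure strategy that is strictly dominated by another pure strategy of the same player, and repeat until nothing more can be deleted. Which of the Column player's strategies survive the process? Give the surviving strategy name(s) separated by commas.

C1, C2, C4

For the Row player, B strictly dominates T on the remaining columns (C1: 0>-3, C2: 9>5, C3: 4>-4, C4: 3>-5); eliminate T.
For the Column player, C1 strictly dominates C3 on the remaining rows (M: 5>1, B: 3>-5); eliminate C3.
Among the remaining strategies, none is strictly dominated by another pure strategy of the same player, so the elimination stops.
Surviving strategies — the Row player: {M, B}; the Column player: {C1, C2, C4}.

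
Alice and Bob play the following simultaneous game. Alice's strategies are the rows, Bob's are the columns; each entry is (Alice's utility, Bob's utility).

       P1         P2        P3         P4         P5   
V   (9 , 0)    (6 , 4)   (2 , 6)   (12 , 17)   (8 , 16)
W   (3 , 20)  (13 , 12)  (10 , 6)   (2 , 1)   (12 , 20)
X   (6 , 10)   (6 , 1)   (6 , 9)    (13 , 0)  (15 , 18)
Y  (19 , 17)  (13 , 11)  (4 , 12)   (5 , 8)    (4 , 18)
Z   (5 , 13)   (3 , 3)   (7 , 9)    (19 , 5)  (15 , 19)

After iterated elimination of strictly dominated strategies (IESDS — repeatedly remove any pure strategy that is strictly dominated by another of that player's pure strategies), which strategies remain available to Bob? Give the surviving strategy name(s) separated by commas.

P5

Bob's strategy P2 is strictly dominated by P5 (V: 16>4, W: 20>12, X: 18>1, Y: 18>11, Z: 19>3) and is removed.
For Bob, P5 strictly dominates P3 on the remaining rows (V: 16>6, W: 20>6, X: 18>9, Y: 18>12, Z: 19>9); eliminate P3.
Alice's strategy W is strictly dominated by X (P1: 6>3, P4: 13>2, P5: 15>12) and is removed.
For Bob, P5 strictly dominates P1 on the remaining rows (V: 16>0, X: 18>10, Y: 18>17, Z: 19>13); eliminate P1.
For Alice, X strictly dominates V on the remaining columns (P4: 13>12, P5: 15>8); eliminate V.
For Alice, X strictly dominates Y on the remaining columns (P4: 13>5, P5: 15>4); eliminate Y.
Column P4 is eliminated: P5 beats it against every remaining row (X: 18>0, Z: 19>5).
Among the remaining strategies, none is strictly dominated by another pure strategy of the same player, so the elimination stops.
Surviving strategies — Alice: {X, Z}; Bob: {P5}.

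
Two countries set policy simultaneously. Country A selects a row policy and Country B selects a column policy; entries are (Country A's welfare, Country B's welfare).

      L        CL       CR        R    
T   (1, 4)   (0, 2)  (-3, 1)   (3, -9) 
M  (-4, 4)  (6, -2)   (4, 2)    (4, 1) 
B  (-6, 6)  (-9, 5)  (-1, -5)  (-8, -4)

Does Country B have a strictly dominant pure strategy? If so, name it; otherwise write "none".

L

L vs CL: T: 4>2, M: 4>-2, B: 6>5.
L vs CR: T: 4>1, M: 4>2, B: 6>-5.
L vs R: T: 4>-9, M: 4>1, B: 6>-4.
L strictly beats every other strategy against every opponent action, so it is strictly dominant.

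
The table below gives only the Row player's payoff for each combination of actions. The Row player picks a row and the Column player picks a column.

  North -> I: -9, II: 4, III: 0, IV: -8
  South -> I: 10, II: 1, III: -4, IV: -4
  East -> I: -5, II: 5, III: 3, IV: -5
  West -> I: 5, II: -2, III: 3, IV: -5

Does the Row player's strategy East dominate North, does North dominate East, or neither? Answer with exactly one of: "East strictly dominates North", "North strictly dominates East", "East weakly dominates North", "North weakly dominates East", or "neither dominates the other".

East's payoffs vs North's, by the Column player's action — I: -5>-9, II: 5>4, III: 3>0, IV: -5>-8.
East gives a strictly higher payoff against every action of the Column player, so East strictly dominates North.

East strictly dominates North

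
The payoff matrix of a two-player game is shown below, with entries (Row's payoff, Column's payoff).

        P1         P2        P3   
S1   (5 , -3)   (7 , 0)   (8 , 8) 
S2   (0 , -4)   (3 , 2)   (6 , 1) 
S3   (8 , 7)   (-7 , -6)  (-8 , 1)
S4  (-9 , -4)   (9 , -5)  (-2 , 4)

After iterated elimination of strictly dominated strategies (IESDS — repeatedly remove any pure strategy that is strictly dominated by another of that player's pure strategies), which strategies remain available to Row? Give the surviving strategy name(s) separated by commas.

Row S2 is eliminated: S1 beats it against every remaining column (P1: 5>0, P2: 7>3, P3: 8>6).
For Column, P3 strictly dominates P2 on the remaining rows (S1: 8>0, S3: 1>-6, S4: 4>-5); eliminate P2.
Row S4 is eliminated: S1 beats it against every remaining column (P1: 5>-9, P3: 8>-2).
Among the remaining strategies, none is strictly dominated by another pure strategy of the same player, so the elimination stops.
Surviving strategies — Row: {S1, S3}; Column: {P1, P3}.

S1, S3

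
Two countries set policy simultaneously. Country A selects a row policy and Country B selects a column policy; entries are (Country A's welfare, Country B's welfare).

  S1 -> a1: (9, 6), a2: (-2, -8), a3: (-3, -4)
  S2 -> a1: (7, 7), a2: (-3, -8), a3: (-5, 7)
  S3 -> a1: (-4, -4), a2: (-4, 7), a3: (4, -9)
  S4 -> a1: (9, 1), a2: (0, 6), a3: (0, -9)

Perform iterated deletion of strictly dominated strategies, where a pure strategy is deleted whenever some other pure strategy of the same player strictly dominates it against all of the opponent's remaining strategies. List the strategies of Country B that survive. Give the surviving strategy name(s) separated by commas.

a1, a2

For Country A, S1 strictly dominates S2 on the remaining columns (a1: 9>7, a2: -2>-3, a3: -3>-5); eliminate S2.
Country B's strategy a3 is strictly dominated by a1 (S1: 6>-4, S3: -4>-9, S4: 1>-9) and is removed.
For Country A, S1 strictly dominates S3 on the remaining columns (a1: 9>-4, a2: -2>-4); eliminate S3.
Among the remaining strategies, none is strictly dominated by another pure strategy of the same player, so the elimination stops.
Surviving strategies — Country A: {S1, S4}; Country B: {a1, a2}.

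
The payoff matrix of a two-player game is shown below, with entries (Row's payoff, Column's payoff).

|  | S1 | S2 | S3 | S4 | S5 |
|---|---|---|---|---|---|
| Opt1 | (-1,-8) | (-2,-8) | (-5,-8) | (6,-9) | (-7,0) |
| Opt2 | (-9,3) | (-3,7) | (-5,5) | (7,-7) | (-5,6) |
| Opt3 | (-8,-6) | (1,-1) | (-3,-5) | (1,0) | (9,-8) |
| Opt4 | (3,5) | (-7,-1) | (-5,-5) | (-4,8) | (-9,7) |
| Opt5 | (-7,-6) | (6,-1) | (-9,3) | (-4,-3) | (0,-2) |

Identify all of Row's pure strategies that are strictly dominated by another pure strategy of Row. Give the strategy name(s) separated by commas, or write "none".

none

Nothing dominates Opt1: Opt2 at S1 (-1>-9); Opt3 at S1 (-1>-8); Opt4 at S2 (-2>-7); Opt5 at S1 (-1>-7).
Opt2 is not dominated — it holds its own against Opt1 at S3 (-5=-5); Opt3 at S4 (7>1); Opt4 at S2 (-3>-7); Opt5 at S3 (-5>-9).
Opt3 is not dominated — it holds its own against Opt1 at S2 (1>-2); Opt2 at S1 (-8>-9); Opt4 at S2 (1>-7); Opt5 at S3 (-3>-9).
Opt4: no other strategy beats it everywhere (Opt1 at S1 (3>-1); Opt2 at S1 (3>-9); Opt3 at S1 (3>-8); Opt5 at S1 (3>-7)).
Nothing dominates Opt5: Opt1 at S2 (6>-2); Opt2 at S1 (-7>-9); Opt3 at S1 (-7>-8); Opt4 at S2 (6>-7).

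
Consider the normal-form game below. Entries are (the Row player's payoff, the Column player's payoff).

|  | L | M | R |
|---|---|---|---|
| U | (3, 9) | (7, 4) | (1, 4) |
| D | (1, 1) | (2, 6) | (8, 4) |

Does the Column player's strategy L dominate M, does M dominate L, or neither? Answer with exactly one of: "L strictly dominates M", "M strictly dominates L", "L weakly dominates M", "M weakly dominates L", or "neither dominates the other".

neither dominates the other

L's payoffs vs M's, by the Row player's action — U: 9>4, D: 1<6.
L does better at U but worse at D; neither strategy dominates the other.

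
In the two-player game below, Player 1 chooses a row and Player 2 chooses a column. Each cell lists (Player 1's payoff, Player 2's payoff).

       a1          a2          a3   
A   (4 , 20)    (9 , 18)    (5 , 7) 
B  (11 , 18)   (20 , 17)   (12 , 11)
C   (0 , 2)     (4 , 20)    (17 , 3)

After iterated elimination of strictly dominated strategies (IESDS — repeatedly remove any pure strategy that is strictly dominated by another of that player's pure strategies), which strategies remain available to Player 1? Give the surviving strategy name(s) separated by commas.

B

For Player 1, B strictly dominates A on the remaining columns (a1: 11>4, a2: 20>9, a3: 12>5); eliminate A.
Column a3 is eliminated: a2 beats it against every remaining row (B: 17>11, C: 20>3).
Player 1's strategy C is strictly dominated by B (a1: 11>0, a2: 20>4) and is removed.
For Player 2, a1 strictly dominates a2 on the remaining rows (B: 18>17); eliminate a2.
Among the remaining strategies, none is strictly dominated by another pure strategy of the same player, so the elimination stops.
Surviving strategies — Player 1: {B}; Player 2: {a1}.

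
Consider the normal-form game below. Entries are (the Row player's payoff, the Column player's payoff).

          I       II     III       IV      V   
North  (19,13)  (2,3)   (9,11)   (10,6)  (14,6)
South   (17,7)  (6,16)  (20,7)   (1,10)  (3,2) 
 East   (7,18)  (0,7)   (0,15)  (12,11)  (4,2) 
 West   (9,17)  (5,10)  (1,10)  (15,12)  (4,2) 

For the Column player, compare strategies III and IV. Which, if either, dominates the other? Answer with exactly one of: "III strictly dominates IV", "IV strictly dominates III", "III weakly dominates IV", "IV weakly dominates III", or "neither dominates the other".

neither dominates the other

III's payoffs vs IV's, by the Row player's action — North: 11>6, South: 7<10, East: 15>11, West: 10<12.
III does better at North, East but worse at South, West; neither strategy dominates the other.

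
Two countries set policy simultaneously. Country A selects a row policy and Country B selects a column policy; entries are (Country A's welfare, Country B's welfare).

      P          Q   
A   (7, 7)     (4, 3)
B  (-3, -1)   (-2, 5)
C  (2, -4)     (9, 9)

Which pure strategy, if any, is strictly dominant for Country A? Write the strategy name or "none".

A fails to dominate C at Q (4<9).
B fails to dominate A at P (-3<7).
C fails to dominate A at P (2<7).
No single strategy dominates all the others.

none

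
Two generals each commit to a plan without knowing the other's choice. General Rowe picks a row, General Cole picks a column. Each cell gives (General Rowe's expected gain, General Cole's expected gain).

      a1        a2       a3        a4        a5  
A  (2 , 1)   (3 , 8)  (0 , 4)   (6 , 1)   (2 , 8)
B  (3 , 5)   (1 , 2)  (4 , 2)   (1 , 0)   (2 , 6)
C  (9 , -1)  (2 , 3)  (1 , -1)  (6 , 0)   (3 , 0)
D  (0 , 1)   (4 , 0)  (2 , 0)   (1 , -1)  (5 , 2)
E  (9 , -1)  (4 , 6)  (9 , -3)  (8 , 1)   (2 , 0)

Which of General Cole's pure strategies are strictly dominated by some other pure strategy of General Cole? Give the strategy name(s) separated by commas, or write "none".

a1, a3, a4

a5 strictly dominates a1 — A: 8>1, B: 6>5, C: 0>-1, D: 2>1, E: 0>-1.
a2: no other strategy beats it everywhere (a1 at A (8>1); a3 at A (8>4); a4 at A (8>1); a5 at A (8=8)).
a3 is strictly dominated by a5 (A: 8>4, B: 6>2, C: 0>-1, D: 2>0, E: 0>-3).
a4: dominated, since a2 does at least as well everywhere (A: 8>1, B: 2>0, C: 3>0, D: 0>-1, E: 6>1).
a5 is not dominated — it holds its own against a1 at A (8>1); a2 at A (8=8); a3 at A (8>4); a4 at A (8>1).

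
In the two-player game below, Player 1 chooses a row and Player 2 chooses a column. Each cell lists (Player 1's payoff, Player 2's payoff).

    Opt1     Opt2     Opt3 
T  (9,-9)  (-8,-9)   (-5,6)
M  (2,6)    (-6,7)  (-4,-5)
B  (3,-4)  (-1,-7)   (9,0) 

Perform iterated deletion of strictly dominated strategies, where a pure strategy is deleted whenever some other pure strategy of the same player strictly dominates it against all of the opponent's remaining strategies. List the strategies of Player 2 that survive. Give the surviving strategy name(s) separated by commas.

Opt3

For Player 1, B strictly dominates M on the remaining columns (Opt1: 3>2, Opt2: -1>-6, Opt3: 9>-4); eliminate M.
Player 2's strategy Opt1 is strictly dominated by Opt3 (T: 6>-9, B: 0>-4) and is removed.
Row T is eliminated: B beats it against every remaining column (Opt2: -1>-8, Opt3: 9>-5).
Player 2's strategy Opt2 is strictly dominated by Opt3 (B: 0>-7) and is removed.
Among the remaining strategies, none is strictly dominated by another pure strategy of the same player, so the elimination stops.
Surviving strategies — Player 1: {B}; Player 2: {Opt3}.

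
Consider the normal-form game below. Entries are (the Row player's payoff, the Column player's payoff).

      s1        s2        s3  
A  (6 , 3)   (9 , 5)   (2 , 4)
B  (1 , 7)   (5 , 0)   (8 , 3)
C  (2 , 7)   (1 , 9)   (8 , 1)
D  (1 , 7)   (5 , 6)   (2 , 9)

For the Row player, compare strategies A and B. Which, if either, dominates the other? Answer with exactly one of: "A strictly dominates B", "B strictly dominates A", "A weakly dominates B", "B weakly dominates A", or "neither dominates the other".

neither dominates the other

Compare A to B across each opponent action: s1: 6>1, s2: 9>5, s3: 2<8.
A does better at s1, s2 but worse at s3; neither strategy dominates the other.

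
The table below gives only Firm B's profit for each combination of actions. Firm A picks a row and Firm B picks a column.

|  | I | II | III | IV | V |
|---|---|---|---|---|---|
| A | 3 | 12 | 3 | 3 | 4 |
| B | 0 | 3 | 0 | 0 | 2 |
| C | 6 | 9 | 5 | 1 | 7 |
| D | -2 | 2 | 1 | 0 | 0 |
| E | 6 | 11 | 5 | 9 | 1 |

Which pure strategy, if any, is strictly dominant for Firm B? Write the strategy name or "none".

II vs I: A: 12>3, B: 3>0, C: 9>6, D: 2>-2, E: 11>6.
II vs III: A: 12>3, B: 3>0, C: 9>5, D: 2>1, E: 11>5.
II vs IV: A: 12>3, B: 3>0, C: 9>1, D: 2>0, E: 11>9.
II vs V: A: 12>4, B: 3>2, C: 9>7, D: 2>0, E: 11>1.
II strictly beats every other strategy against every opponent action, so it is strictly dominant.

II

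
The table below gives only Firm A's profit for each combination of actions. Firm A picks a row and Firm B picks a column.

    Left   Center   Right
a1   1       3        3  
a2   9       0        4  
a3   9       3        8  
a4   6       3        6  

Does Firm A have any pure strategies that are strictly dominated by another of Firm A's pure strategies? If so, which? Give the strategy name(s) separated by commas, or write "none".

a1: no other strategy beats it everywhere (a2 at Center (3>0); a3 at Center (3=3); a4 at Center (3=3)).
Nothing dominates a2: a1 at Left (9>1); a3 at Left (9=9); a4 at Left (9>6).
a3 is not dominated — it holds its own against a1 at Left (9>1); a2 at Left (9=9); a4 at Left (9>6).
a4 is not dominated — it holds its own against a1 at Left (6>1); a2 at Center (3>0); a3 at Center (3=3).

none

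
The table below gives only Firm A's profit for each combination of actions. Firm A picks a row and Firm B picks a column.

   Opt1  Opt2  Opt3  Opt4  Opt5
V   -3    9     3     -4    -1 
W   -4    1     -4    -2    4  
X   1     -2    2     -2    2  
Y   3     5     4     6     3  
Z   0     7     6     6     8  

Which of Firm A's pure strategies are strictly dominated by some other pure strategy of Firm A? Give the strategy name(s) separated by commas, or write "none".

V is not dominated — it holds its own against W at Opt1 (-3>-4); X at Opt2 (9>-2); Y at Opt2 (9>5); Z at Opt2 (9>7).
Z strictly dominates W — Opt1: 0>-4, Opt2: 7>1, Opt3: 6>-4, Opt4: 6>-2, Opt5: 8>4.
X is strictly dominated by Y (Opt1: 3>1, Opt2: 5>-2, Opt3: 4>2, Opt4: 6>-2, Opt5: 3>2).
Nothing dominates Y: V at Opt1 (3>-3); W at Opt1 (3>-4); X at Opt1 (3>1); Z at Opt1 (3>0).
Z is not dominated — it holds its own against V at Opt1 (0>-3); W at Opt1 (0>-4); X at Opt2 (7>-2); Y at Opt2 (7>5).

W, X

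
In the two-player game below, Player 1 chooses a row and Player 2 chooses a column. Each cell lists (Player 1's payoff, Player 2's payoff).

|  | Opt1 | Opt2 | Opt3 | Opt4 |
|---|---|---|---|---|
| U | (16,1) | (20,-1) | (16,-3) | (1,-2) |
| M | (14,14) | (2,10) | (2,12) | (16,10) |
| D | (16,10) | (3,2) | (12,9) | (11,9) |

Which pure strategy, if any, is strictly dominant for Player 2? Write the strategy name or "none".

Opt1

Opt1 vs Opt2: U: 1>-1, M: 14>10, D: 10>2.
Opt1 vs Opt3: U: 1>-3, M: 14>12, D: 10>9.
Opt1 vs Opt4: U: 1>-2, M: 14>10, D: 10>9.
Opt1 strictly beats every other strategy against every opponent action, so it is strictly dominant.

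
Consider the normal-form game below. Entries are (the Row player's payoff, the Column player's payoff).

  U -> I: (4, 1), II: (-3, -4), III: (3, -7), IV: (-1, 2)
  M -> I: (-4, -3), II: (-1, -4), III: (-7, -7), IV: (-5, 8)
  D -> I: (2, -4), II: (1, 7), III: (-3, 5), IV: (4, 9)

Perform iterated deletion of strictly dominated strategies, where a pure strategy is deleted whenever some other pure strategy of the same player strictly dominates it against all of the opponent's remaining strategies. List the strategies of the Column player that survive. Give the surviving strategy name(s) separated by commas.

The Row player's strategy M is strictly dominated by D (I: 2>-4, II: 1>-1, III: -3>-7, IV: 4>-5) and is removed.
For the Column player, IV strictly dominates I on the remaining rows (U: 2>1, D: 9>-4); eliminate I.
For the Column player, IV strictly dominates II on the remaining rows (U: 2>-4, D: 9>7); eliminate II.
For the Column player, IV strictly dominates III on the remaining rows (U: 2>-7, D: 9>5); eliminate III.
The Row player's strategy U is strictly dominated by D (IV: 4>-1) and is removed.
Among the remaining strategies, none is strictly dominated by another pure strategy of the same player, so the elimination stops.
Surviving strategies — the Row player: {D}; the Column player: {IV}.

IV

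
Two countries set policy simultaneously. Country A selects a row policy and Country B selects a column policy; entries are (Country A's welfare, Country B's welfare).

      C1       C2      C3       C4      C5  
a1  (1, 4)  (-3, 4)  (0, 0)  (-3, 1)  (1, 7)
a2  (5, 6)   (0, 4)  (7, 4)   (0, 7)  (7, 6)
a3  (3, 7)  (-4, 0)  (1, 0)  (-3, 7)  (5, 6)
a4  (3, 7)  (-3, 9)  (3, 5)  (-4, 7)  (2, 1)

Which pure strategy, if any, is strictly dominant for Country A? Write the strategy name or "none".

a2 vs a1: C1: 5>1, C2: 0>-3, C3: 7>0, C4: 0>-3, C5: 7>1.
a2 vs a3: C1: 5>3, C2: 0>-4, C3: 7>1, C4: 0>-3, C5: 7>5.
a2 vs a4: C1: 5>3, C2: 0>-3, C3: 7>3, C4: 0>-4, C5: 7>2.
a2 strictly beats every other strategy against every opponent action, so it is strictly dominant.

a2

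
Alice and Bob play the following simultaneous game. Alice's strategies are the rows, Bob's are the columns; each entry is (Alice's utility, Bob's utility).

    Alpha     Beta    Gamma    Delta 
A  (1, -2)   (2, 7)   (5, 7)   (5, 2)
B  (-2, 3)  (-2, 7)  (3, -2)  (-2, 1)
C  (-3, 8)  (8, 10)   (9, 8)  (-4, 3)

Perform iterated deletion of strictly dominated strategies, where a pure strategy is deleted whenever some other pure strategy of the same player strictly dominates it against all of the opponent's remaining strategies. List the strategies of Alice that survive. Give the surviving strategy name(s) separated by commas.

Row B is eliminated: A beats it against every remaining column (Alpha: 1>-2, Beta: 2>-2, Gamma: 5>3, Delta: 5>-2).
Column Alpha is eliminated: Beta beats it against every remaining row (A: 7>-2, C: 10>8).
Column Delta is eliminated: Beta beats it against every remaining row (A: 7>2, C: 10>3).
Row A is eliminated: C beats it against every remaining column (Beta: 8>2, Gamma: 9>5).
Bob's strategy Gamma is strictly dominated by Beta (C: 10>8) and is removed.
Among the remaining strategies, none is strictly dominated by another pure strategy of the same player, so the elimination stops.
Surviving strategies — Alice: {C}; Bob: {Beta}.

C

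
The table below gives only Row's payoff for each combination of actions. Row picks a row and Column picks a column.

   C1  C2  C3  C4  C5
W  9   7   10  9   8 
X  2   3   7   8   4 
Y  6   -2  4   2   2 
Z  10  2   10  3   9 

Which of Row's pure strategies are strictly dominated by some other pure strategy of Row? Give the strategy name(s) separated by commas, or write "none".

X, Y

W is not dominated — it holds its own against X at C1 (9>2); Y at C1 (9>6); Z at C2 (7>2).
W strictly dominates X — C1: 9>2, C2: 7>3, C3: 10>7, C4: 9>8, C5: 8>4.
Y is strictly dominated by W (C1: 9>6, C2: 7>-2, C3: 10>4, C4: 9>2, C5: 8>2).
Z is not dominated — it holds its own against W at C1 (10>9); X at C1 (10>2); Y at C1 (10>6).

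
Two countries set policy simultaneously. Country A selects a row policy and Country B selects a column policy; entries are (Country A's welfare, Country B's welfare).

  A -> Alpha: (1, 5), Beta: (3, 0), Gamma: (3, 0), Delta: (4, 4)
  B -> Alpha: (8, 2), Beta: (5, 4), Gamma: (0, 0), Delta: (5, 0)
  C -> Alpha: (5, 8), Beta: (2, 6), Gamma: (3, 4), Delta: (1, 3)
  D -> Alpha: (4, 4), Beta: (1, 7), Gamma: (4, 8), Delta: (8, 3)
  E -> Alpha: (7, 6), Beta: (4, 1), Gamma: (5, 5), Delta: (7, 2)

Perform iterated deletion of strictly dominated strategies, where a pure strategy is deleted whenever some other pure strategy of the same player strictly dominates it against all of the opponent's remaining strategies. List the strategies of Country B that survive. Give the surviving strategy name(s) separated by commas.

Beta

Row A is eliminated: E beats it against every remaining column (Alpha: 7>1, Beta: 4>3, Gamma: 5>3, Delta: 7>4).
Row C is eliminated: E beats it against every remaining column (Alpha: 7>5, Beta: 4>2, Gamma: 5>3, Delta: 7>1).
Column Delta is eliminated: Alpha beats it against every remaining row (B: 2>0, D: 4>3, E: 6>2).
For Country A, E strictly dominates D on the remaining columns (Alpha: 7>4, Beta: 4>1, Gamma: 5>4); eliminate D.
Column Gamma is eliminated: Alpha beats it against every remaining row (B: 2>0, E: 6>5).
For Country A, B strictly dominates E on the remaining columns (Alpha: 8>7, Beta: 5>4); eliminate E.
For Country B, Beta strictly dominates Alpha on the remaining rows (B: 4>2); eliminate Alpha.
Among the remaining strategies, none is strictly dominated by another pure strategy of the same player, so the elimination stops.
Surviving strategies — Country A: {B}; Country B: {Beta}.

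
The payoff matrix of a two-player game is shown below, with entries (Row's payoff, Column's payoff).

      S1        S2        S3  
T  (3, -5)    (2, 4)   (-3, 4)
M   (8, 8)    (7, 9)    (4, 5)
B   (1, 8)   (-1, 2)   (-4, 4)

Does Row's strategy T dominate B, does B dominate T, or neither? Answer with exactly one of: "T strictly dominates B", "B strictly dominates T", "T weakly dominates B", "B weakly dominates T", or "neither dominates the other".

T strictly dominates B

T's payoffs vs B's, by Column's action — S1: 3>1, S2: 2>-1, S3: -3>-4.
Every comparison favours T, so T strictly dominates B.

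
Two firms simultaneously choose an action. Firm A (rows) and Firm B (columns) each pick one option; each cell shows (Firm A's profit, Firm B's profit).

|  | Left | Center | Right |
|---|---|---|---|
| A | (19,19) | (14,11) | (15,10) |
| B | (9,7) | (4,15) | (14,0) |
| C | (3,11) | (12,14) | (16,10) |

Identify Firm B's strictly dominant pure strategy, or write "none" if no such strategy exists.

Left fails to dominate Center at B (7<15).
Center fails to dominate Left at A (11<19).
Right fails to dominate Left at A (10<19).
No single strategy dominates all the others.

none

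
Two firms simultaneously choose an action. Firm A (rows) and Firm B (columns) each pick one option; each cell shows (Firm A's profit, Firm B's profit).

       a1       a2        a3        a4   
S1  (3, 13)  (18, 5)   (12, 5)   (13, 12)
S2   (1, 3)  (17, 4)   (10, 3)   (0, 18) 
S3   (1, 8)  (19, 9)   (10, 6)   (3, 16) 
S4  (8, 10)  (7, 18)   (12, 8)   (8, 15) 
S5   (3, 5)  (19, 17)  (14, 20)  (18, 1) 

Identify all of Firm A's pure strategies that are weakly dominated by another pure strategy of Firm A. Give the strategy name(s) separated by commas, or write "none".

S1: dominated, since S5 does at least as well everywhere (a1: 3=3, a2: 19>18, a3: 14>12, a4: 18>13).
S1 weakly dominates S2 — a1: 3>1, a2: 18>17, a3: 12>10, a4: 13>0.
S5 weakly dominates S3 — a1: 3>1, a2: 19=19, a3: 14>10, a4: 18>3.
S4: no other strategy beats it everywhere (S1 at a1 (8>3); S2 at a1 (8>1); S3 at a1 (8>1); S5 at a1 (8>3)).
Nothing dominates S5: S1 at a2 (19>18); S2 at a1 (3>1); S3 at a1 (3>1); S4 at a2 (19>7).

S1, S2, S3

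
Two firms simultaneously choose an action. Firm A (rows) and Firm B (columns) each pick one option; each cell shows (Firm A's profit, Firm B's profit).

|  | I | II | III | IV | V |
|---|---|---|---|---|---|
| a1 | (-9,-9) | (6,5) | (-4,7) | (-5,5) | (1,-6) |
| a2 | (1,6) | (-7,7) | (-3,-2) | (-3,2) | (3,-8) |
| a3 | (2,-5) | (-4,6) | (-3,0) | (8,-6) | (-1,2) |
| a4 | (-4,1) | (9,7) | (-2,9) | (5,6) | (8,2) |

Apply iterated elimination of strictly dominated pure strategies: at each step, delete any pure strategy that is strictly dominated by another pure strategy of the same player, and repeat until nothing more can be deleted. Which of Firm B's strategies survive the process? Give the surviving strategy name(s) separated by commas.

III

Firm A's strategy a1 is strictly dominated by a4 (I: -4>-9, II: 9>6, III: -2>-4, IV: 5>-5, V: 8>1) and is removed.
Firm B's strategy I is strictly dominated by II (a2: 7>6, a3: 6>-5, a4: 7>1) and is removed.
For Firm A, a4 strictly dominates a2 on the remaining columns (II: 9>-7, III: -2>-3, IV: 5>-3, V: 8>3); eliminate a2.
Column IV is eliminated: II beats it against every remaining row (a3: 6>-6, a4: 7>6).
For Firm A, a4 strictly dominates a3 on the remaining columns (II: 9>-4, III: -2>-3, V: 8>-1); eliminate a3.
Column II is eliminated: III beats it against every remaining row (a4: 9>7).
For Firm B, III strictly dominates V on the remaining rows (a4: 9>2); eliminate V.
Among the remaining strategies, none is strictly dominated by another pure strategy of the same player, so the elimination stops.
Surviving strategies — Firm A: {a4}; Firm B: {III}.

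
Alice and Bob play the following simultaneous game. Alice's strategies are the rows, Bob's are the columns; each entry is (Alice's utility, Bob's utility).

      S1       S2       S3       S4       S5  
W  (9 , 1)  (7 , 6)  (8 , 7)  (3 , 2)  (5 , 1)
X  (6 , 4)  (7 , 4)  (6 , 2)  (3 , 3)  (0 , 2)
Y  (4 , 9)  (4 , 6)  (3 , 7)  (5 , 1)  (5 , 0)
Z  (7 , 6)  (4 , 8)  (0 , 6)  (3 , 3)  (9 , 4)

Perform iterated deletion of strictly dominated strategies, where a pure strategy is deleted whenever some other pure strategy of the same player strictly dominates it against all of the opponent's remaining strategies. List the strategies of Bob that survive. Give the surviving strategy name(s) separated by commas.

Bob's strategy S4 is strictly dominated by S2 (W: 6>2, X: 4>3, Y: 6>1, Z: 8>3) and is removed.
For Bob, S2 strictly dominates S5 on the remaining rows (W: 6>1, X: 4>2, Y: 6>0, Z: 8>4); eliminate S5.
Row Y is eliminated: W beats it against every remaining column (S1: 9>4, S2: 7>4, S3: 8>3).
Row Z is eliminated: W beats it against every remaining column (S1: 9>7, S2: 7>4, S3: 8>0).
Among the remaining strategies, none is strictly dominated by another pure strategy of the same player, so the elimination stops.
Surviving strategies — Alice: {W, X}; Bob: {S1, S2, S3}.

S1, S2, S3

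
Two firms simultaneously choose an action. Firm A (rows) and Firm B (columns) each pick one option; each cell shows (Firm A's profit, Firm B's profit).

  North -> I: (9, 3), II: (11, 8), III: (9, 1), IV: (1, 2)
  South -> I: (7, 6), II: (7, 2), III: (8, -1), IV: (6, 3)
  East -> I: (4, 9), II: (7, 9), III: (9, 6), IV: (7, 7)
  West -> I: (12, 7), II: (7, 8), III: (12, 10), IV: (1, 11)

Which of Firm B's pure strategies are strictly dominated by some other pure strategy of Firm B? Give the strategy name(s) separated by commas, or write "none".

III

I: no other strategy beats it everywhere (II at South (6>2); III at North (3>1); IV at North (3>2)).
Nothing dominates II: I at North (8>3); III at North (8>1); IV at North (8>2).
IV strictly dominates III — North: 2>1, South: 3>-1, East: 7>6, West: 11>10.
IV is not dominated — it holds its own against I at West (11>7); II at South (3>2); III at North (2>1).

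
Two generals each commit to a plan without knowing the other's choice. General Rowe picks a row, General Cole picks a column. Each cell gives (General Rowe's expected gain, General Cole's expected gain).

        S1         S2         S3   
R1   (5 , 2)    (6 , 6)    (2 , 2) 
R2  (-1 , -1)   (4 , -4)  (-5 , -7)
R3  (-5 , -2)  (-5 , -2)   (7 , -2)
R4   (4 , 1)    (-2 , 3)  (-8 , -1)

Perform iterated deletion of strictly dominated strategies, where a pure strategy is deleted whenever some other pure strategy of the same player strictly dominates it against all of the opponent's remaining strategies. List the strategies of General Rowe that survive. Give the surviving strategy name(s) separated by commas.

General Rowe's strategy R2 is strictly dominated by R1 (S1: 5>-1, S2: 6>4, S3: 2>-5) and is removed.
Row R4 is eliminated: R1 beats it against every remaining column (S1: 5>4, S2: 6>-2, S3: 2>-8).
Among the remaining strategies, none is strictly dominated by another pure strategy of the same player, so the elimination stops.
Surviving strategies — General Rowe: {R1, R3}; General Cole: {S1, S2, S3}.

R1, R3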